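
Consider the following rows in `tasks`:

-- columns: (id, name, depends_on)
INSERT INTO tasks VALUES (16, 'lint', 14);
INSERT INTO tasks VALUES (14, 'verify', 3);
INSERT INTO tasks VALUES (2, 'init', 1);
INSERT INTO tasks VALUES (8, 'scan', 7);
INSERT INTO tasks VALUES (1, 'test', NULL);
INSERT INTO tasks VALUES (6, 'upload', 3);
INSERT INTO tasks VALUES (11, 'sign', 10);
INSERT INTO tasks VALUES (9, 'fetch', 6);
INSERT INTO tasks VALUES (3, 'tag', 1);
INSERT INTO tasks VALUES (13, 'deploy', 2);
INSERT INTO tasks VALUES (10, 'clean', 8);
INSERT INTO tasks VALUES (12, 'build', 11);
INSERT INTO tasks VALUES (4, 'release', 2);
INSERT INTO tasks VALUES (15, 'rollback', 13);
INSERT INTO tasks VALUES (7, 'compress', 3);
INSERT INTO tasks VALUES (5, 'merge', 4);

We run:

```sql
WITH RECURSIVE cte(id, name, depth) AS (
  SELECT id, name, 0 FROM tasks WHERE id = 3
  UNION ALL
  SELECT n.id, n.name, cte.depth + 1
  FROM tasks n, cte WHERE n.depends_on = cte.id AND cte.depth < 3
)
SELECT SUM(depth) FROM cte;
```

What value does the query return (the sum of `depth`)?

12

Base: id=3 (tag) at depth 0.
Iteration 1: rows with depends_on in {3} -> upload (id 6, depth 1), compress (id 7, depth 1), verify (id 14, depth 1).
Iteration 2: rows with depends_on in {6,7,14} -> scan (id 8, depth 2), fetch (id 9, depth 2), lint (id 16, depth 2).
Iteration 3: rows with depends_on in {8,9,16} -> clean (id 10, depth 3).
Iteration 4: depth < 3 fails for all current rows; recursion stops.
SUM(depth) = 0 + 1 + 1 + 1 + 2 + 2 + 2 + 3 = 12.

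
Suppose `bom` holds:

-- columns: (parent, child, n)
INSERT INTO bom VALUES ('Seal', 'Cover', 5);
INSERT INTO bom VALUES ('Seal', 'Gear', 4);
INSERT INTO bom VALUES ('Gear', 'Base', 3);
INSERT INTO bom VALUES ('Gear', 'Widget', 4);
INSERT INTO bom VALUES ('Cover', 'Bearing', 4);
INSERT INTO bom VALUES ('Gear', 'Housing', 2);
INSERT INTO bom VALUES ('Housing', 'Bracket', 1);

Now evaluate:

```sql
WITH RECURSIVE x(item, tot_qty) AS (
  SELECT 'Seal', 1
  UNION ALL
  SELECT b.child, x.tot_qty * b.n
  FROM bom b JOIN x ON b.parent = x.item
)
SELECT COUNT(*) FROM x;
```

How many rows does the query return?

8

Base: (Seal, tot_qty=1).
Iteration 1: components of {Seal} -> Cover = 1*5 = 5, Gear = 1*4 = 4.
Iteration 2: components of {Cover,Gear} -> Base = 4*3 = 12, Bearing = 5*4 = 20, Housing = 4*2 = 8, Widget = 4*4 = 16.
Iteration 3: components of {Base,Bearing,Housing,Widget} -> Bracket = 8*1 = 8.
Iteration 4: no further components; recursion stops.
Total rows emitted: 8.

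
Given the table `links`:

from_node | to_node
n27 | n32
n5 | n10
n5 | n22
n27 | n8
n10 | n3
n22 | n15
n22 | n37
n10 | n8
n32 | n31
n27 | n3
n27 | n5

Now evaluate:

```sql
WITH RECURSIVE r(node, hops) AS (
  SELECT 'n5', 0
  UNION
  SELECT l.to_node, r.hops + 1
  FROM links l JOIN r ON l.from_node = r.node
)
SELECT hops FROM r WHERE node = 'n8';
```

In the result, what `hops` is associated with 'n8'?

Base: (n5, hops=0).
Iteration 1: edges from {n5} -> (n10, hops=1), (n22, hops=1).
Iteration 2: edges from {n10,n22} -> (n15, hops=2), (n3, hops=2), (n37, hops=2), (n8, hops=2).
Iteration 3: no outgoing edges from {n15,n3,n37,n8}; recursion stops.

2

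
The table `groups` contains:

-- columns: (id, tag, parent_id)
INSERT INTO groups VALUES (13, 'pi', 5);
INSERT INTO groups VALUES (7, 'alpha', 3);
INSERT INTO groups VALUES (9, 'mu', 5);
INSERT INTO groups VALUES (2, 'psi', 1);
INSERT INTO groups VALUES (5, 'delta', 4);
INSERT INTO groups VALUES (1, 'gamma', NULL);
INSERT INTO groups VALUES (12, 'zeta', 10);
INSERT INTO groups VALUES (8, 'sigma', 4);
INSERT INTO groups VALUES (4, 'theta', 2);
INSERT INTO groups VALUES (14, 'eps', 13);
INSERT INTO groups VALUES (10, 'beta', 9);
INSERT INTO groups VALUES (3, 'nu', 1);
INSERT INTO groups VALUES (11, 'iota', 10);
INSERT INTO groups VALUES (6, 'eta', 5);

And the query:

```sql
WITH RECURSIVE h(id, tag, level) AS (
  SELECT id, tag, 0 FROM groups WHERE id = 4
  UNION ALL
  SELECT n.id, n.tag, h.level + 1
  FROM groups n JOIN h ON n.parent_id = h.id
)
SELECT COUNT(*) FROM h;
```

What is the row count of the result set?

Base: id=4 (theta) at level 0.
Iteration 1: rows with parent_id in {4} -> delta (id 5, level 1), sigma (id 8, level 1).
Iteration 2: rows with parent_id in {5,8} -> eta (id 6, level 2), mu (id 9, level 2), pi (id 13, level 2).
Iteration 3: rows with parent_id in {6,9,13} -> beta (id 10, level 3), eps (id 14, level 3).
Iteration 4: rows with parent_id in {10,14} -> iota (id 11, level 4), zeta (id 12, level 4).
Iteration 5: no rows with parent_id in {11,12}; recursion stops.
Total rows emitted: 10.

10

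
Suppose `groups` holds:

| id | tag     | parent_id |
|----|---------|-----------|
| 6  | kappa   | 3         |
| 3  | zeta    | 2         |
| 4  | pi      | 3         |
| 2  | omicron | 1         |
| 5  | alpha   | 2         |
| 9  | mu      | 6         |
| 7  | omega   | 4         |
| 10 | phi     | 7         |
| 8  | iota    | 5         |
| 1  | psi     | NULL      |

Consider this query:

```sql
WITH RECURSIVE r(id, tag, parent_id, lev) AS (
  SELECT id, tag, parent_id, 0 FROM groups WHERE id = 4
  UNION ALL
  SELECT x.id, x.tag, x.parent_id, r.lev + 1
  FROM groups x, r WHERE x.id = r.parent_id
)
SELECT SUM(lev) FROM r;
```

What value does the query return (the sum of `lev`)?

Base: id=4 (pi), parent_id=3, lev 0.
Iteration 1: join on id=3 -> zeta (id 3, parent_id=2, lev 1).
Iteration 2: join on id=2 -> omicron (id 2, parent_id=1, lev 2).
Iteration 3: join on id=1 -> psi (id 1, parent_id=NULL, lev 3).
Iteration 4: parent_id is NULL; no match; recursion stops.
SUM(lev) = 0 + 1 + 2 + 3 = 6.

6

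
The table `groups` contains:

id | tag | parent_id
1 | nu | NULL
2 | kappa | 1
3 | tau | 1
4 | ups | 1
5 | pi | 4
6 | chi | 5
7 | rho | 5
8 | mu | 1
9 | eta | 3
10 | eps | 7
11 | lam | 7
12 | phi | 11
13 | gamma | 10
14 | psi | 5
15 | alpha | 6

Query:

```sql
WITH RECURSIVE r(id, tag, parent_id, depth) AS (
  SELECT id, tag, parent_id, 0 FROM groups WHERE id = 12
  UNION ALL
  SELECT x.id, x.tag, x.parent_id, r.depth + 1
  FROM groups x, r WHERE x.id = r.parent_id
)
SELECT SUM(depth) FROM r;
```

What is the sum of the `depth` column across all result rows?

Base: id=12 (phi), parent_id=11, depth 0.
Iteration 1: join on id=11 -> lam (id 11, parent_id=7, depth 1).
Iteration 2: join on id=7 -> rho (id 7, parent_id=5, depth 2).
Iteration 3: join on id=5 -> pi (id 5, parent_id=4, depth 3).
Iteration 4: join on id=4 -> ups (id 4, parent_id=1, depth 4).
Iteration 5: join on id=1 -> nu (id 1, parent_id=NULL, depth 5).
Iteration 6: parent_id is NULL; no match; recursion stops.
SUM(depth) = 0 + 1 + 2 + 3 + 4 + 5 = 15.

15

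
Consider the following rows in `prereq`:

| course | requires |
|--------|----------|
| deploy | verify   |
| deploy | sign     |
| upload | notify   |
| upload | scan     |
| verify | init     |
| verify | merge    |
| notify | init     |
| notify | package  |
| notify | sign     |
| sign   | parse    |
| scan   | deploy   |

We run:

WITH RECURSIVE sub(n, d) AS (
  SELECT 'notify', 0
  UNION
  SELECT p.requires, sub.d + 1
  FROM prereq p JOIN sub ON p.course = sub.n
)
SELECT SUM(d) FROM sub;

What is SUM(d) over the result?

5

Base: (notify, d=0).
Iteration 1: edges from {notify} -> (init, d=1), (package, d=1), (sign, d=1).
Iteration 2: edges from {init,package,sign} -> (parse, d=2).
Iteration 3: no outgoing edges from {parse}; recursion stops.
SUM(d) = 0 + 1 + 1 + 1 + 2 = 5.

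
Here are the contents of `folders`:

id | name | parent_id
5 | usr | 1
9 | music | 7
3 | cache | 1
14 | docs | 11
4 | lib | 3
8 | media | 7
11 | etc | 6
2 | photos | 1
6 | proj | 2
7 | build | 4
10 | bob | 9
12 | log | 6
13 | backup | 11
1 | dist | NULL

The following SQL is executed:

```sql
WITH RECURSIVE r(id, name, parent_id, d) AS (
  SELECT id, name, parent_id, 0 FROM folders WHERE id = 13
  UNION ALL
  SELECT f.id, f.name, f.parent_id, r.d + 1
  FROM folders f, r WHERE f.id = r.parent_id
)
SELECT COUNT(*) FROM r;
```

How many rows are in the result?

5

Base: id=13 (backup), parent_id=11, d 0.
Iteration 1: join on id=11 -> etc (id 11, parent_id=6, d 1).
Iteration 2: join on id=6 -> proj (id 6, parent_id=2, d 2).
Iteration 3: join on id=2 -> photos (id 2, parent_id=1, d 3).
Iteration 4: join on id=1 -> dist (id 1, parent_id=NULL, d 4).
Iteration 5: parent_id is NULL; no match; recursion stops.
Total rows emitted: 5.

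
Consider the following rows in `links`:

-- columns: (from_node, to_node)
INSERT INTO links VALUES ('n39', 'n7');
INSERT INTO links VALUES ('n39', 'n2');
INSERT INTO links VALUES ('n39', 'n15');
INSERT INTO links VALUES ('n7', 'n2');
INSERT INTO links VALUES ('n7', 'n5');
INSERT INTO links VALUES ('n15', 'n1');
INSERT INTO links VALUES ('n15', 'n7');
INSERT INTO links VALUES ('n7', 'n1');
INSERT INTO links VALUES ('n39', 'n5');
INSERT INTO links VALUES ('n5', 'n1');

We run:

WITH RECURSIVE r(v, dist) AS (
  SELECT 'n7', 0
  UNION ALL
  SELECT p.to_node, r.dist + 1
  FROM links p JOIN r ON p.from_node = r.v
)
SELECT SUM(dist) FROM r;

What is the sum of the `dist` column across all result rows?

5

Base: (n7, dist=0).
Iteration 1: edges from {n7} -> (n1, dist=1), (n2, dist=1), (n5, dist=1).
Iteration 2: edges from {n1,n2,n5} -> (n1, dist=2).
Iteration 3: no outgoing edges from {n1}; recursion stops.
SUM(dist) = 0 + 1 + 1 + 1 + 2 = 5.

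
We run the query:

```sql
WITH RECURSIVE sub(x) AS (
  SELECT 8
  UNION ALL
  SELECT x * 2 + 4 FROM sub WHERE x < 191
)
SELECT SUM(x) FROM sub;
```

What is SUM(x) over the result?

732

Base: x=8.
Iteration 1: 8 < 191 holds -> x = 8 * 2 + 4 = 20.
Iteration 2: 20 < 191 holds -> x = 20 * 2 + 4 = 44.
Iteration 3: 44 < 191 holds -> x = 44 * 2 + 4 = 92.
Iteration 4: 92 < 191 holds -> x = 92 * 2 + 4 = 188.
Iteration 5: 188 < 191 holds -> x = 188 * 2 + 4 = 380.
Iteration 6: 380 < 191 fails; recursion stops.
SUM(x) = 8 + 20 + 44 + 92 + 188 + 380 = 732.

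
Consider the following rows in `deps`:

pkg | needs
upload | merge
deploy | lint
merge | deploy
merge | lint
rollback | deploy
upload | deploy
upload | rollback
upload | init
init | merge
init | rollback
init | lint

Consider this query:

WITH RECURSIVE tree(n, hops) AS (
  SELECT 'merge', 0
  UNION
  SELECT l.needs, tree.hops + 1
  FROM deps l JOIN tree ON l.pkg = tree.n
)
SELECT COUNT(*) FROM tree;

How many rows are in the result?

Base: (merge, hops=0).
Iteration 1: edges from {merge} -> (deploy, hops=1), (lint, hops=1).
Iteration 2: edges from {deploy,lint} -> (lint, hops=2).
Iteration 3: no outgoing edges from {lint}; recursion stops.
Total rows emitted: 4.

4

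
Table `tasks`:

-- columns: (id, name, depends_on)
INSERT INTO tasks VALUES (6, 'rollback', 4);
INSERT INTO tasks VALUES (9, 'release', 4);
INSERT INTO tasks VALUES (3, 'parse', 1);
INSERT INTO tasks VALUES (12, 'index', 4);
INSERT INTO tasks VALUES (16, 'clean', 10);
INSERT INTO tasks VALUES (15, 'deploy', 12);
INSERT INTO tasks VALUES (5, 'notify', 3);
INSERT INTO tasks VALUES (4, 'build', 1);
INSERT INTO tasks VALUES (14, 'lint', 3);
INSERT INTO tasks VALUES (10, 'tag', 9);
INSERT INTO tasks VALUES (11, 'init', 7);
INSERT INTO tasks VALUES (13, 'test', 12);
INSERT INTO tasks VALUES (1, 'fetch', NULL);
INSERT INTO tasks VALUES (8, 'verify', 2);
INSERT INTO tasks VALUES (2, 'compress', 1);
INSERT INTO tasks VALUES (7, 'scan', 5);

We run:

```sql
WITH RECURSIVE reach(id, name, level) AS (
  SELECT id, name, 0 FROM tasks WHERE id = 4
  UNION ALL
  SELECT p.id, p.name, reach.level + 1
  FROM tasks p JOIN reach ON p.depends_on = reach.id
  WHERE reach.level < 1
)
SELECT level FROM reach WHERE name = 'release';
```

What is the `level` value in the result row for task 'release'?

Base: id=4 (build) at level 0.
Iteration 1: rows with depends_on in {4} -> rollback (id 6, level 1), release (id 9, level 1), index (id 12, level 1).
Iteration 2: level < 1 fails for all current rows; recursion stops.

1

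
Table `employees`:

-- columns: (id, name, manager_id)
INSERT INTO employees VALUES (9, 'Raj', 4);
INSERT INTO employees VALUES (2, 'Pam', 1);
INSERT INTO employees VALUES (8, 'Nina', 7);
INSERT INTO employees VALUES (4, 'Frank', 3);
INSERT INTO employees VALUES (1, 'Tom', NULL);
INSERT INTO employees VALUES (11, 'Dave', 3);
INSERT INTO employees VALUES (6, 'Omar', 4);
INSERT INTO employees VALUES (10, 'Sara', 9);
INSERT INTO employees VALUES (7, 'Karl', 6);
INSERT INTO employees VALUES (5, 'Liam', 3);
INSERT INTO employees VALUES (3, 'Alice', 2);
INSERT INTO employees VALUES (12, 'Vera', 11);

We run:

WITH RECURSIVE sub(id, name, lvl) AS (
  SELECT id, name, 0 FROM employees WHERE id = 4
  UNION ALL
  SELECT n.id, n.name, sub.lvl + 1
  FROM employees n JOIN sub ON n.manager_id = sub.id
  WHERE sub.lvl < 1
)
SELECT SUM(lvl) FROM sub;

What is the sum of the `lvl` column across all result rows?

Base: id=4 (Frank) at lvl 0.
Iteration 1: rows with manager_id in {4} -> Omar (id 6, lvl 1), Raj (id 9, lvl 1).
Iteration 2: lvl < 1 fails for all current rows; recursion stops.
SUM(lvl) = 0 + 1 + 1 = 2.

2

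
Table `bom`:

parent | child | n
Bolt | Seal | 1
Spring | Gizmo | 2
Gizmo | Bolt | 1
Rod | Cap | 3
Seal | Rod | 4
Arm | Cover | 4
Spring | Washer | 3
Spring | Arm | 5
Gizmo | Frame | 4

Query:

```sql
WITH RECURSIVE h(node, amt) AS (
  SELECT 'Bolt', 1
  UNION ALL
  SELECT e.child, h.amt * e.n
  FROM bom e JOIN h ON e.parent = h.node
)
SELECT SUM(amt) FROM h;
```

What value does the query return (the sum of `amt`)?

Base: (Bolt, amt=1).
Iteration 1: components of {Bolt} -> Seal = 1*1 = 1.
Iteration 2: components of {Seal} -> Rod = 1*4 = 4.
Iteration 3: components of {Rod} -> Cap = 4*3 = 12.
Iteration 4: no further components; recursion stops.
SUM(amt) = 1 + 1 + 4 + 12 = 18.

18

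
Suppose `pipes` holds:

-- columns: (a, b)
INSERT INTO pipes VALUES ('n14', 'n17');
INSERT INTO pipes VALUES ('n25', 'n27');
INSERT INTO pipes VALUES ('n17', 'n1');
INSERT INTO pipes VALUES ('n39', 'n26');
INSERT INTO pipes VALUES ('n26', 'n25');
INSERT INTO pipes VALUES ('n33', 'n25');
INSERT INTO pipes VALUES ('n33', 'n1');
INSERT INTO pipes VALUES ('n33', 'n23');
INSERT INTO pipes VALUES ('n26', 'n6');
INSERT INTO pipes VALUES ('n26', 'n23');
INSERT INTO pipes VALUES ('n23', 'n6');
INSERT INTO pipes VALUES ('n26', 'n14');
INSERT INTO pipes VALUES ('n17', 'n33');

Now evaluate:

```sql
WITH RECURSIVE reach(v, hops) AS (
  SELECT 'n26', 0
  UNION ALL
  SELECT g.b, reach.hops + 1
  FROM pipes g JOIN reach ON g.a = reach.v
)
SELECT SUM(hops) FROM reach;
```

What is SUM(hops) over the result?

Base: (n26, hops=0).
Iteration 1: edges from {n26} -> (n14, hops=1), (n23, hops=1), (n25, hops=1), (n6, hops=1).
Iteration 2: edges from {n14,n23,n25,n6} -> (n17, hops=2), (n27, hops=2), (n6, hops=2).
Iteration 3: edges from {n17,n27,n6} -> (n1, hops=3), (n33, hops=3).
Iteration 4: edges from {n1,n33} -> (n1, hops=4), (n23, hops=4), (n25, hops=4).
Iteration 5: edges from {n1,n23,n25} -> (n27, hops=5), (n6, hops=5).
Iteration 6: no outgoing edges from {n27,n6}; recursion stops.
SUM(hops) = 0 + 1 + 1 + 1 + 1 + 2 + 2 + 2 + 3 + 3 + 4 + 4 + 4 + 5 + 5 = 38.

38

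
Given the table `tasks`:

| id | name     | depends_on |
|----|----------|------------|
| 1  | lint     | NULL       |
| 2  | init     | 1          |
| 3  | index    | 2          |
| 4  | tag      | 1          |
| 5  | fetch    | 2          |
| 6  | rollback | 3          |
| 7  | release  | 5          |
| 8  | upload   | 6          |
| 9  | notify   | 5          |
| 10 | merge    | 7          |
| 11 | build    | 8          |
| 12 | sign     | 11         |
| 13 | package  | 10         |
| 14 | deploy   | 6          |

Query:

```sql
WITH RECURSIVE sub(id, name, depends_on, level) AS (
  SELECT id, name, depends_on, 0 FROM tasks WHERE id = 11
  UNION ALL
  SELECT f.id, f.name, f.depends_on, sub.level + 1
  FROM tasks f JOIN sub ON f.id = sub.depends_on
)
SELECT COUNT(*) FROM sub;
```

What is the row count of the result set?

Base: id=11 (build), depends_on=8, level 0.
Iteration 1: join on id=8 -> upload (id 8, depends_on=6, level 1).
Iteration 2: join on id=6 -> rollback (id 6, depends_on=3, level 2).
Iteration 3: join on id=3 -> index (id 3, depends_on=2, level 3).
Iteration 4: join on id=2 -> init (id 2, depends_on=1, level 4).
Iteration 5: join on id=1 -> lint (id 1, depends_on=NULL, level 5).
Iteration 6: depends_on is NULL; no match; recursion stops.
Total rows emitted: 6.

6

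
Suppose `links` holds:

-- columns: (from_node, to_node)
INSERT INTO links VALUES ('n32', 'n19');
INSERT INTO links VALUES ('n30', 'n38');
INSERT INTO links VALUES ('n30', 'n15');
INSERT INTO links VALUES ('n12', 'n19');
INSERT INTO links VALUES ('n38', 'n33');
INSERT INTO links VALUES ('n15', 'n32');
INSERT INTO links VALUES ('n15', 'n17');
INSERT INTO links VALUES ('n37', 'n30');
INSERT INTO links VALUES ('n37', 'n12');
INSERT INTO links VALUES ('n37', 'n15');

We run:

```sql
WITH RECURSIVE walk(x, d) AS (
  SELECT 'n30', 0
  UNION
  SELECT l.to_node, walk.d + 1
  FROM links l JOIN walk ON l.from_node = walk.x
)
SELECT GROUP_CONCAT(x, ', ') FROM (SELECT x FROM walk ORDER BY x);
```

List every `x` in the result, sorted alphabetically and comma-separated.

Base: (n30, d=0).
Iteration 1: edges from {n30} -> (n15, d=1), (n38, d=1).
Iteration 2: edges from {n15,n38} -> (n17, d=2), (n32, d=2), (n33, d=2).
Iteration 3: edges from {n17,n32,n33} -> (n19, d=3).
Iteration 4: no outgoing edges from {n19}; recursion stops.

n15, n17, n19, n30, n32, n33, n38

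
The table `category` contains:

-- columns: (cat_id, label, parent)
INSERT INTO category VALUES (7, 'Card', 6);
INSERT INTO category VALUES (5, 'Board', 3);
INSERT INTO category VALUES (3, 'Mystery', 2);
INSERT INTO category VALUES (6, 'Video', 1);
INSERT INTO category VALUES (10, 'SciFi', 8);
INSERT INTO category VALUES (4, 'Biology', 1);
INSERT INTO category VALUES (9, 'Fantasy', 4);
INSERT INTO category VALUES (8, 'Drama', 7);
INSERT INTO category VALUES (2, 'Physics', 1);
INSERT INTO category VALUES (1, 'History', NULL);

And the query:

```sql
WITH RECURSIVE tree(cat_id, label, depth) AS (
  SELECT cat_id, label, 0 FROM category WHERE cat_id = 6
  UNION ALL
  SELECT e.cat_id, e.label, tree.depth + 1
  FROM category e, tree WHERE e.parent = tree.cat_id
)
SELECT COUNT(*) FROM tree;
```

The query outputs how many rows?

Base: cat_id=6 (Video) at depth 0.
Iteration 1: rows with parent in {6} -> Card (id 7, depth 1).
Iteration 2: rows with parent in {7} -> Drama (id 8, depth 2).
Iteration 3: rows with parent in {8} -> SciFi (id 10, depth 3).
Iteration 4: no rows with parent in {10}; recursion stops.
Total rows emitted: 4.

4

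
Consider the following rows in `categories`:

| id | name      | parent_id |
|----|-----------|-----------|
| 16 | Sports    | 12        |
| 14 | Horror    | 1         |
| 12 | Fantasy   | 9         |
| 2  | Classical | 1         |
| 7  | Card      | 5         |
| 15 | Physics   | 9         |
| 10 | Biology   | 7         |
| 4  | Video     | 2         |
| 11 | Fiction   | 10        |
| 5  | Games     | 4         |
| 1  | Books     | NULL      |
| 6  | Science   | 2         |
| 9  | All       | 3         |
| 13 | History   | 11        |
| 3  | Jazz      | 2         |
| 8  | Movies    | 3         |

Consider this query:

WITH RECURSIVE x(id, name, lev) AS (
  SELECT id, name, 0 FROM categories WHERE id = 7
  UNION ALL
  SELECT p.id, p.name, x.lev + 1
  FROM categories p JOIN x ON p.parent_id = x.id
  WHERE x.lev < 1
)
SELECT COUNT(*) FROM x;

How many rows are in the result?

2

Base: id=7 (Card) at lev 0.
Iteration 1: rows with parent_id in {7} -> Biology (id 10, lev 1).
Iteration 2: lev < 1 fails for all current rows; recursion stops.
Total rows emitted: 2.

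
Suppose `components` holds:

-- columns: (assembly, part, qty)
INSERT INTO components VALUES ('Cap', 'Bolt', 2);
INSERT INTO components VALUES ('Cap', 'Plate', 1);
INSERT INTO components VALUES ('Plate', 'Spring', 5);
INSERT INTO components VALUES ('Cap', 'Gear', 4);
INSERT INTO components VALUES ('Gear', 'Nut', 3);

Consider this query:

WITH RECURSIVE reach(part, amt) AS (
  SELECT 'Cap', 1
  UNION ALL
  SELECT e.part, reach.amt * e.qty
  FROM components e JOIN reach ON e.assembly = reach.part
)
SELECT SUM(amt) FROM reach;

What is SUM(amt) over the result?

25

Base: (Cap, amt=1).
Iteration 1: components of {Cap} -> Bolt = 1*2 = 2, Gear = 1*4 = 4, Plate = 1*1 = 1.
Iteration 2: components of {Bolt,Gear,Plate} -> Nut = 4*3 = 12, Spring = 1*5 = 5.
Iteration 3: no further components; recursion stops.
SUM(amt) = 1 + 2 + 1 + 4 + 5 + 12 = 25.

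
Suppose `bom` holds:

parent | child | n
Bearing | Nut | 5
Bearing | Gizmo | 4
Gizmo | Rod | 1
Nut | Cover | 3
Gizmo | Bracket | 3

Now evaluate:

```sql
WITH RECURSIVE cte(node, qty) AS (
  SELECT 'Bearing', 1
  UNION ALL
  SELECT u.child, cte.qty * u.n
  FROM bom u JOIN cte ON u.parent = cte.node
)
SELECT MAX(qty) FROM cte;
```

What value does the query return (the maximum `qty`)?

15

Base: (Bearing, qty=1).
Iteration 1: components of {Bearing} -> Gizmo = 1*4 = 4, Nut = 1*5 = 5.
Iteration 2: components of {Gizmo,Nut} -> Bracket = 4*3 = 12, Cover = 5*3 = 15, Rod = 4*1 = 4.
Iteration 3: no further components; recursion stops.
qty values: 1, 4, 5, 4, 12, 15; the maximum is 15.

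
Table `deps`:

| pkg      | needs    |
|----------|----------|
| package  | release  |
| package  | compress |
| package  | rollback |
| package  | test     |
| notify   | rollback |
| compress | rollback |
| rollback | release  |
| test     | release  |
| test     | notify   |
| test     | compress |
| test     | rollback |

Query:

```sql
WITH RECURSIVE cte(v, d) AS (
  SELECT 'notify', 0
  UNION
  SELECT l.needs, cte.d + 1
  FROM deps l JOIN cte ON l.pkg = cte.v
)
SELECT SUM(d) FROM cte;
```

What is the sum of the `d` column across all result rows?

3

Base: (notify, d=0).
Iteration 1: edges from {notify} -> (rollback, d=1).
Iteration 2: edges from {rollback} -> (release, d=2).
Iteration 3: no outgoing edges from {release}; recursion stops.
SUM(d) = 0 + 1 + 2 = 3.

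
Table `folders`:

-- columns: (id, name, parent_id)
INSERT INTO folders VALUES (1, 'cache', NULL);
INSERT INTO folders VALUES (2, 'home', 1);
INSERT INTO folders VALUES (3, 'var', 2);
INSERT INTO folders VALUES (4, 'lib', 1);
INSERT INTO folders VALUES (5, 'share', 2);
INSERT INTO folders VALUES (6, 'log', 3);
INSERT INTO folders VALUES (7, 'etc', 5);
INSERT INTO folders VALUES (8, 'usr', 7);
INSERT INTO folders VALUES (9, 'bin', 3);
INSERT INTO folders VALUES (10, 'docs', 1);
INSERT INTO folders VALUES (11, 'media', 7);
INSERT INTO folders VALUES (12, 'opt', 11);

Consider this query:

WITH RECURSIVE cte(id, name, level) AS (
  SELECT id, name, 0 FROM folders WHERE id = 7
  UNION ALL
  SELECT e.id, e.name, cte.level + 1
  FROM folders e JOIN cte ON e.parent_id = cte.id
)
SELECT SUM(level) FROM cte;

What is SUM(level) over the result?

4

Base: id=7 (etc) at level 0.
Iteration 1: rows with parent_id in {7} -> usr (id 8, level 1), media (id 11, level 1).
Iteration 2: rows with parent_id in {8,11} -> opt (id 12, level 2).
Iteration 3: no rows with parent_id in {12}; recursion stops.
SUM(level) = 0 + 1 + 1 + 2 = 4.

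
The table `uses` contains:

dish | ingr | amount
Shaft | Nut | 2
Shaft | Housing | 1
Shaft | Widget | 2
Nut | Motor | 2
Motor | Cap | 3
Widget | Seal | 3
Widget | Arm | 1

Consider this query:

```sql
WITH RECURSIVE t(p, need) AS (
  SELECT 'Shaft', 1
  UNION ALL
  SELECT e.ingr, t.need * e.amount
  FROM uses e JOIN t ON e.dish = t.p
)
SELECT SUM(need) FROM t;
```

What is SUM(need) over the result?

30

Base: (Shaft, need=1).
Iteration 1: components of {Shaft} -> Housing = 1*1 = 1, Nut = 1*2 = 2, Widget = 1*2 = 2.
Iteration 2: components of {Housing,Nut,Widget} -> Arm = 2*1 = 2, Motor = 2*2 = 4, Seal = 2*3 = 6.
Iteration 3: components of {Arm,Motor,Seal} -> Cap = 4*3 = 12.
Iteration 4: no further components; recursion stops.
SUM(need) = 1 + 2 + 1 + 2 + 4 + 6 + 2 + 12 = 30.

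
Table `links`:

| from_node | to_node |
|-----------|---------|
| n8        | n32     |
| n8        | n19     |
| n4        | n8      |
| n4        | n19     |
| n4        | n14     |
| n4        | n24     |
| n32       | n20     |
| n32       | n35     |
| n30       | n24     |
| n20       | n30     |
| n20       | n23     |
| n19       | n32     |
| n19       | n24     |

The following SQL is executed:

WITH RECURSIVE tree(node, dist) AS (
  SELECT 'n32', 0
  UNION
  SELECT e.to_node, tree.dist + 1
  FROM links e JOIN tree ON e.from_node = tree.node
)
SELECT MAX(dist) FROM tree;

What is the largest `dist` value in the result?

3

Base: (n32, dist=0).
Iteration 1: edges from {n32} -> (n20, dist=1), (n35, dist=1).
Iteration 2: edges from {n20,n35} -> (n23, dist=2), (n30, dist=2).
Iteration 3: edges from {n23,n30} -> (n24, dist=3).
Iteration 4: no outgoing edges from {n24}; recursion stops.
dist values: 0, 1, 1, 2, 2, 3; the maximum is 3.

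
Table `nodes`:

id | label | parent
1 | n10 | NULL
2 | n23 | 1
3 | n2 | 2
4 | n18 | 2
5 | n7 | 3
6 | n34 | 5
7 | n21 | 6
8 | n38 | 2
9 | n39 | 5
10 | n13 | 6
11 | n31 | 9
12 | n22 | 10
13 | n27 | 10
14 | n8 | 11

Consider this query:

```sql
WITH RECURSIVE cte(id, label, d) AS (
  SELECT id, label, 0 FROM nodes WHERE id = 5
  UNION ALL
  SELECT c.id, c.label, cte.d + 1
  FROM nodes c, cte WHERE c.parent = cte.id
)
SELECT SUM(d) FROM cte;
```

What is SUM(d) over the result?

17

Base: id=5 (n7) at d 0.
Iteration 1: rows with parent in {5} -> n34 (id 6, d 1), n39 (id 9, d 1).
Iteration 2: rows with parent in {6,9} -> n21 (id 7, d 2), n13 (id 10, d 2), n31 (id 11, d 2).
Iteration 3: rows with parent in {7,10,11} -> n22 (id 12, d 3), n27 (id 13, d 3), n8 (id 14, d 3).
Iteration 4: no rows with parent in {12,13,14}; recursion stops.
SUM(d) = 0 + 1 + 1 + 2 + 2 + 2 + 3 + 3 + 3 = 17.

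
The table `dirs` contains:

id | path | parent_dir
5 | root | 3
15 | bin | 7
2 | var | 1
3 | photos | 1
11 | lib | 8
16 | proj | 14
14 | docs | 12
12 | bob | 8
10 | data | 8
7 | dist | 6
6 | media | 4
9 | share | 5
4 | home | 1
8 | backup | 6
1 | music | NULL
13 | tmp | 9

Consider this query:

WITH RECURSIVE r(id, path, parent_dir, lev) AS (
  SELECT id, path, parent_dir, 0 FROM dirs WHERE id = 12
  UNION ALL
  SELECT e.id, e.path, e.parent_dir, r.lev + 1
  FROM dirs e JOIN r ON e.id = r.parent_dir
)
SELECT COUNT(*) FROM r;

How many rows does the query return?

5

Base: id=12 (bob), parent_dir=8, lev 0.
Iteration 1: join on id=8 -> backup (id 8, parent_dir=6, lev 1).
Iteration 2: join on id=6 -> media (id 6, parent_dir=4, lev 2).
Iteration 3: join on id=4 -> home (id 4, parent_dir=1, lev 3).
Iteration 4: join on id=1 -> music (id 1, parent_dir=NULL, lev 4).
Iteration 5: parent_dir is NULL; no match; recursion stops.
Total rows emitted: 5.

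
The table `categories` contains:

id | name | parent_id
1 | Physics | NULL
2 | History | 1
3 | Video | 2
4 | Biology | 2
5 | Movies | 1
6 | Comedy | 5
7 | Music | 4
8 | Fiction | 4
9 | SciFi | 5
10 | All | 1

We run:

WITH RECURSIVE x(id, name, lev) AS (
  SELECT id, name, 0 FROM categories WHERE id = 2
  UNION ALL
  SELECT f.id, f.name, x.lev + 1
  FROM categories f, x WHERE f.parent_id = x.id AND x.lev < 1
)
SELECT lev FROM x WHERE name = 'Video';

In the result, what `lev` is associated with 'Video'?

1

Base: id=2 (History) at lev 0.
Iteration 1: rows with parent_id in {2} -> Video (id 3, lev 1), Biology (id 4, lev 1).
Iteration 2: lev < 1 fails for all current rows; recursion stops.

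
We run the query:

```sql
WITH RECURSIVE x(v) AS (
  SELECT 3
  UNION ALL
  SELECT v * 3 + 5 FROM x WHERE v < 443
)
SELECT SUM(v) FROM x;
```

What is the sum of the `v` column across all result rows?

Base: v=3.
Iteration 1: 3 < 443 holds -> v = 3 * 3 + 5 = 14.
Iteration 2: 14 < 443 holds -> v = 14 * 3 + 5 = 47.
Iteration 3: 47 < 443 holds -> v = 47 * 3 + 5 = 146.
Iteration 4: 146 < 443 holds -> v = 146 * 3 + 5 = 443.
Iteration 5: 443 < 443 fails; recursion stops.
SUM(v) = 3 + 14 + 47 + 146 + 443 = 653.

653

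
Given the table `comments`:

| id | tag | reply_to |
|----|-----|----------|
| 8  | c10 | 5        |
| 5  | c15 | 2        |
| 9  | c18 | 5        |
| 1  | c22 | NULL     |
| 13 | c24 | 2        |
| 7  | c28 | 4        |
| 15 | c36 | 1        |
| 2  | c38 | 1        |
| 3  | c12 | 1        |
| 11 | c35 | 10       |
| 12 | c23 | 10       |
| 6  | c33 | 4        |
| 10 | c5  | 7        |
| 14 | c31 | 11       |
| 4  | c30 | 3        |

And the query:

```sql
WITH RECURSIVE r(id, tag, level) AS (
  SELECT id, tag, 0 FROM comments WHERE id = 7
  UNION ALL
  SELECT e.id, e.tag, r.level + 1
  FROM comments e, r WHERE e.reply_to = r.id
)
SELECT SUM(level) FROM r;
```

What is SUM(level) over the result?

Base: id=7 (c28) at level 0.
Iteration 1: rows with reply_to in {7} -> c5 (id 10, level 1).
Iteration 2: rows with reply_to in {10} -> c35 (id 11, level 2), c23 (id 12, level 2).
Iteration 3: rows with reply_to in {11,12} -> c31 (id 14, level 3).
Iteration 4: no rows with reply_to in {14}; recursion stops.
SUM(level) = 0 + 1 + 2 + 2 + 3 = 8.

8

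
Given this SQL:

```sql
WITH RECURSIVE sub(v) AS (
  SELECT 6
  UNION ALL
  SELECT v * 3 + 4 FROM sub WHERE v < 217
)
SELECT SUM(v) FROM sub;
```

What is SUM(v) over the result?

Base: v=6.
Iteration 1: 6 < 217 holds -> v = 6 * 3 + 4 = 22.
Iteration 2: 22 < 217 holds -> v = 22 * 3 + 4 = 70.
Iteration 3: 70 < 217 holds -> v = 70 * 3 + 4 = 214.
Iteration 4: 214 < 217 holds -> v = 214 * 3 + 4 = 646.
Iteration 5: 646 < 217 fails; recursion stops.
SUM(v) = 6 + 22 + 70 + 214 + 646 = 958.

958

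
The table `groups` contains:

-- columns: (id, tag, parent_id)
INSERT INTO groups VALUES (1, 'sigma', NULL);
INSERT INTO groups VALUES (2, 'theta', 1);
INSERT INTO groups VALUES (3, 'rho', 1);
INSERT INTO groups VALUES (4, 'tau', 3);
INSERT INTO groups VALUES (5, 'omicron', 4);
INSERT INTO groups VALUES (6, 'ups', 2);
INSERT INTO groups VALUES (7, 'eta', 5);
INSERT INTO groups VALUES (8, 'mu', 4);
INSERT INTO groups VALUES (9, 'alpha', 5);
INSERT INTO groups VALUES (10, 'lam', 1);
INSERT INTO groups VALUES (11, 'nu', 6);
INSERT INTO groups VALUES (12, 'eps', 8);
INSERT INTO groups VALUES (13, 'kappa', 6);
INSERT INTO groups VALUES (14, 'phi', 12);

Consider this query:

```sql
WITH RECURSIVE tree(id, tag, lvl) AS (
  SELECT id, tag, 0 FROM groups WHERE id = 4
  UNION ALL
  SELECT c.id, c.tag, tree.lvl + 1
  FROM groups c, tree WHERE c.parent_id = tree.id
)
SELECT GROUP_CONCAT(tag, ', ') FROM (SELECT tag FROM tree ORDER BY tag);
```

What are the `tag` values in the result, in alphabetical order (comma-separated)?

Base: id=4 (tau) at lvl 0.
Iteration 1: rows with parent_id in {4} -> omicron (id 5, lvl 1), mu (id 8, lvl 1).
Iteration 2: rows with parent_id in {5,8} -> eta (id 7, lvl 2), alpha (id 9, lvl 2), eps (id 12, lvl 2).
Iteration 3: rows with parent_id in {7,9,12} -> phi (id 14, lvl 3).
Iteration 4: no rows with parent_id in {14}; recursion stops.

alpha, eps, eta, mu, omicron, phi, tau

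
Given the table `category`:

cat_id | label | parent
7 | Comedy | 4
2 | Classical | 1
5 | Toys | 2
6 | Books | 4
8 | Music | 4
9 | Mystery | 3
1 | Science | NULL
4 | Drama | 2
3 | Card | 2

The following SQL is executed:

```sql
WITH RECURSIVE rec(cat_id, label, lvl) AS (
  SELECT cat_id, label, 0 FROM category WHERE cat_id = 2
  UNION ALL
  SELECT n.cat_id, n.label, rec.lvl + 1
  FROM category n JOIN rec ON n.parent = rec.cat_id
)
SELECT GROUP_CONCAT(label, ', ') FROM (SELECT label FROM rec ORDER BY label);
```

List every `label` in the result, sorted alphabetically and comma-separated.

Base: cat_id=2 (Classical) at lvl 0.
Iteration 1: rows with parent in {2} -> Card (id 3, lvl 1), Drama (id 4, lvl 1), Toys (id 5, lvl 1).
Iteration 2: rows with parent in {3,4,5} -> Books (id 6, lvl 2), Comedy (id 7, lvl 2), Music (id 8, lvl 2), Mystery (id 9, lvl 2).
Iteration 3: no rows with parent in {6,7,8,9}; recursion stops.

Books, Card, Classical, Comedy, Drama, Music, Mystery, Toys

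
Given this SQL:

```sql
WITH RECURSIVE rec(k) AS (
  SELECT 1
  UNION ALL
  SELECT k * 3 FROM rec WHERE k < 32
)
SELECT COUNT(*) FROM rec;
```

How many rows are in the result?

5

Base: k=1.
Iteration 1: 1 < 32 holds -> k = 1 * 3 = 3.
Iteration 2: 3 < 32 holds -> k = 3 * 3 = 9.
Iteration 3: 9 < 32 holds -> k = 9 * 3 = 27.
Iteration 4: 27 < 32 holds -> k = 27 * 3 = 81.
Iteration 5: 81 < 32 fails; recursion stops.
Total rows emitted: 5.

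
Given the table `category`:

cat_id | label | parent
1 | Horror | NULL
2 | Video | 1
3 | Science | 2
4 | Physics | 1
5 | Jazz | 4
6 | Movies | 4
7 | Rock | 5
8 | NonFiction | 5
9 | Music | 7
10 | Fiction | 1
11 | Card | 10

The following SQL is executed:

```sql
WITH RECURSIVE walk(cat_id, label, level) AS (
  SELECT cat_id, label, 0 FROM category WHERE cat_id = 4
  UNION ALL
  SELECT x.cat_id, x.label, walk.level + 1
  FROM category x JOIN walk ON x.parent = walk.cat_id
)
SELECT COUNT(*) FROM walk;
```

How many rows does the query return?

6

Base: cat_id=4 (Physics) at level 0.
Iteration 1: rows with parent in {4} -> Jazz (id 5, level 1), Movies (id 6, level 1).
Iteration 2: rows with parent in {5,6} -> Rock (id 7, level 2), NonFiction (id 8, level 2).
Iteration 3: rows with parent in {7,8} -> Music (id 9, level 3).
Iteration 4: no rows with parent in {9}; recursion stops.
Total rows emitted: 6.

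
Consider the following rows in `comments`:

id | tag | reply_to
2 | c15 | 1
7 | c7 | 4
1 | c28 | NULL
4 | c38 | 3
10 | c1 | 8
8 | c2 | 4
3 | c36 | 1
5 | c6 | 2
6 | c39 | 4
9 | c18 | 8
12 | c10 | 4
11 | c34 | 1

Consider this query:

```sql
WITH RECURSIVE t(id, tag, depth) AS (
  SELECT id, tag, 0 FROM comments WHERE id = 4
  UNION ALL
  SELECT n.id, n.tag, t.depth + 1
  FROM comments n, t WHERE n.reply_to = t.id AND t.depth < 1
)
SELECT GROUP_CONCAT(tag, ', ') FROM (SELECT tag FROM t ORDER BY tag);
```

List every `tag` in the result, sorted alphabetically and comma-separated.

c10, c2, c38, c39, c7

Base: id=4 (c38) at depth 0.
Iteration 1: rows with reply_to in {4} -> c39 (id 6, depth 1), c7 (id 7, depth 1), c2 (id 8, depth 1), c10 (id 12, depth 1).
Iteration 2: depth < 1 fails for all current rows; recursion stops.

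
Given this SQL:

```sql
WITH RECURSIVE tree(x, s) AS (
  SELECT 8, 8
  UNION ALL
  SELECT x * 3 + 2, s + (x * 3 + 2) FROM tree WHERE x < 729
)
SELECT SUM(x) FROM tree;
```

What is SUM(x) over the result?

3270

Base: x=8, s=8.
Iteration 1: 8 < 729 holds -> x = 8 * 3 + 2 = 26, s = 8 + 26 = 34.
Iteration 2: 26 < 729 holds -> x = 26 * 3 + 2 = 80, s = 34 + 80 = 114.
Iteration 3: 80 < 729 holds -> x = 80 * 3 + 2 = 242, s = 114 + 242 = 356.
Iteration 4: 242 < 729 holds -> x = 242 * 3 + 2 = 728, s = 356 + 728 = 1084.
Iteration 5: 728 < 729 holds -> x = 728 * 3 + 2 = 2186, s = 1084 + 2186 = 3270.
Iteration 6: 2186 < 729 fails; recursion stops.
SUM(x) = 8 + 26 + 80 + 242 + 728 + 2186 = 3270.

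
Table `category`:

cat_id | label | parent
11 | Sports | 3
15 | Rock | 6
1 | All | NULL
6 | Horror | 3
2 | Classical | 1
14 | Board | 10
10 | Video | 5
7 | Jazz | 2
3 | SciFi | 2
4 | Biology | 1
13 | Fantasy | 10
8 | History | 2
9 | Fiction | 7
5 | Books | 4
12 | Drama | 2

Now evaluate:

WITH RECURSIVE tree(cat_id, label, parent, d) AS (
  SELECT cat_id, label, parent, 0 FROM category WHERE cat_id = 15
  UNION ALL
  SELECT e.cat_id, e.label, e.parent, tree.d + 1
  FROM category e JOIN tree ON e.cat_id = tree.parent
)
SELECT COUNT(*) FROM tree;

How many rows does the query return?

5

Base: cat_id=15 (Rock), parent=6, d 0.
Iteration 1: join on cat_id=6 -> Horror (id 6, parent=3, d 1).
Iteration 2: join on cat_id=3 -> SciFi (id 3, parent=2, d 2).
Iteration 3: join on cat_id=2 -> Classical (id 2, parent=1, d 3).
Iteration 4: join on cat_id=1 -> All (id 1, parent=NULL, d 4).
Iteration 5: parent is NULL; no match; recursion stops.
Total rows emitted: 5.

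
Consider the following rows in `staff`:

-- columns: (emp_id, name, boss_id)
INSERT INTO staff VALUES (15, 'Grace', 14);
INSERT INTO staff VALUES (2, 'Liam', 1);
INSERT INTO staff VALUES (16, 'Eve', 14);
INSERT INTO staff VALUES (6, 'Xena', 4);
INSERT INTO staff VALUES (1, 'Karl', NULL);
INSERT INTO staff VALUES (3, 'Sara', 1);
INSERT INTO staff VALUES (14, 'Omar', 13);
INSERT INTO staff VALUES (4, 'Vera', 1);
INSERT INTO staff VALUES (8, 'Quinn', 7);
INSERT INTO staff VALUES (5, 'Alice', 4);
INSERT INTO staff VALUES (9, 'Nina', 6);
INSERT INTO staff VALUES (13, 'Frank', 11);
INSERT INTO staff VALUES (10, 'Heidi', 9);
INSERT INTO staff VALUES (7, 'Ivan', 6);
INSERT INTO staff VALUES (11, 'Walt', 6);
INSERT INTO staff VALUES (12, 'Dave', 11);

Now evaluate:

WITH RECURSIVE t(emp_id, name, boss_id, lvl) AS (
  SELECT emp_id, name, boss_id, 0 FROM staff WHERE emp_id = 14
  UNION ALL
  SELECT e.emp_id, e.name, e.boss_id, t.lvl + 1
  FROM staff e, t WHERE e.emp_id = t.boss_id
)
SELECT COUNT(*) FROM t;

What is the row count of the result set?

6

Base: emp_id=14 (Omar), boss_id=13, lvl 0.
Iteration 1: join on emp_id=13 -> Frank (id 13, boss_id=11, lvl 1).
Iteration 2: join on emp_id=11 -> Walt (id 11, boss_id=6, lvl 2).
Iteration 3: join on emp_id=6 -> Xena (id 6, boss_id=4, lvl 3).
Iteration 4: join on emp_id=4 -> Vera (id 4, boss_id=1, lvl 4).
Iteration 5: join on emp_id=1 -> Karl (id 1, boss_id=NULL, lvl 5).
Iteration 6: boss_id is NULL; no match; recursion stops.
Total rows emitted: 6.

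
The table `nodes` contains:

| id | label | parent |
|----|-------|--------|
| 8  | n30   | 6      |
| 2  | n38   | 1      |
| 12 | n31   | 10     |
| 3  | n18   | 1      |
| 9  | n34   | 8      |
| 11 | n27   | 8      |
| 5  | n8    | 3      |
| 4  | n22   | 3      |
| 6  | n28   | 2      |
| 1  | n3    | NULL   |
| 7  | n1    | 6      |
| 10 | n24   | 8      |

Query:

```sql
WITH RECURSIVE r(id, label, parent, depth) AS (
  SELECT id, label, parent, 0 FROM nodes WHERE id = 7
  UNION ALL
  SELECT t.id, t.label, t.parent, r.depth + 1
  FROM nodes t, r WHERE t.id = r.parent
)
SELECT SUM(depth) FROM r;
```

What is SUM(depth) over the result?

6

Base: id=7 (n1), parent=6, depth 0.
Iteration 1: join on id=6 -> n28 (id 6, parent=2, depth 1).
Iteration 2: join on id=2 -> n38 (id 2, parent=1, depth 2).
Iteration 3: join on id=1 -> n3 (id 1, parent=NULL, depth 3).
Iteration 4: parent is NULL; no match; recursion stops.
SUM(depth) = 0 + 1 + 2 + 3 = 6.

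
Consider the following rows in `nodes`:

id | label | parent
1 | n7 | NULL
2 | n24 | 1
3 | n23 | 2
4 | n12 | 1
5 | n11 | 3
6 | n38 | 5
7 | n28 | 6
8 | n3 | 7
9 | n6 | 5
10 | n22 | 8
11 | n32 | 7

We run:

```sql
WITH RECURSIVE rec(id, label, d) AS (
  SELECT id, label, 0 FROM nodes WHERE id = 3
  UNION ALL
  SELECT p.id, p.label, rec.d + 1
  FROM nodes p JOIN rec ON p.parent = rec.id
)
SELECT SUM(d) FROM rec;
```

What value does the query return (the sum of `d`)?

21

Base: id=3 (n23) at d 0.
Iteration 1: rows with parent in {3} -> n11 (id 5, d 1).
Iteration 2: rows with parent in {5} -> n38 (id 6, d 2), n6 (id 9, d 2).
Iteration 3: rows with parent in {6,9} -> n28 (id 7, d 3).
Iteration 4: rows with parent in {7} -> n3 (id 8, d 4), n32 (id 11, d 4).
Iteration 5: rows with parent in {8,11} -> n22 (id 10, d 5).
Iteration 6: no rows with parent in {10}; recursion stops.
SUM(d) = 0 + 1 + 2 + 2 + 3 + 4 + 4 + 5 = 21.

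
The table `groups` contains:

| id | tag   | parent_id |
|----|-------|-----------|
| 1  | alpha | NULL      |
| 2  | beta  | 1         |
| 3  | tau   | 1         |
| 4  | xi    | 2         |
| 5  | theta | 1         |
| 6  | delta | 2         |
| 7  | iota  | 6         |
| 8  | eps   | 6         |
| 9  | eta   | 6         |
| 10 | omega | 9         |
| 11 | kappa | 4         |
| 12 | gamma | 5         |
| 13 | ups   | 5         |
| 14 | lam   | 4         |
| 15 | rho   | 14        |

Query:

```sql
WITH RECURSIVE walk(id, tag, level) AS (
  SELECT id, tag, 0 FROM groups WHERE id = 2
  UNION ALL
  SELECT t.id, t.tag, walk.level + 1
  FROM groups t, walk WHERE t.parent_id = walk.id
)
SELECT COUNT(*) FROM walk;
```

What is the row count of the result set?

Base: id=2 (beta) at level 0.
Iteration 1: rows with parent_id in {2} -> xi (id 4, level 1), delta (id 6, level 1).
Iteration 2: rows with parent_id in {4,6} -> iota (id 7, level 2), eps (id 8, level 2), eta (id 9, level 2), kappa (id 11, level 2), lam (id 14, level 2).
Iteration 3: rows with parent_id in {7,8,9,11,14} -> omega (id 10, level 3), rho (id 15, level 3).
Iteration 4: no rows with parent_id in {10,15}; recursion stops.
Total rows emitted: 10.

10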